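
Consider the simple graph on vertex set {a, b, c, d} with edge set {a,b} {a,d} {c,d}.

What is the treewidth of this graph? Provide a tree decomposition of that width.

The largest bag has 2 vertices, giving width 1; this decomposition certifies tw(G) ≤ 1. G has an edge, so its treewidth is at least 1. The upper and lower bounds meet at 1, so that is the treewidth.

Treewidth 1.
One optimal decomposition is:
Bags: B1 = {a, d}  B2 = {c, d}  B3 = {a, b}
Tree: B1–B2, B1–B3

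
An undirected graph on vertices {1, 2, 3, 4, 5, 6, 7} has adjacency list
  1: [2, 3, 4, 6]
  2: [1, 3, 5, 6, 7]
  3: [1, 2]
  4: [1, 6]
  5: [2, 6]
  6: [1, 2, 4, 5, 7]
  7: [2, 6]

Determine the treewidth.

2

A width-2 tree decomposition is:
Bags: B1 = {2, 6, 7}  B2 = {2, 5, 6}  B3 = {1, 2, 6}  B4 = {1, 4, 6}  B5 = {1, 2, 3}
Tree: B1–B2, B2–B3, B3–B4, B3–B5
Every bag has size at most 3, so the width is 3 − 1 = 2 and tw(G) ≤ 2. Conversely, {1, 2, 3} is a clique of size 3, and the vertices of any clique must share a bag in every tree decomposition; so some bag has ≥ 3 vertices and tw(G) ≥ 2. The upper and lower bounds meet at 2, so that is the treewidth.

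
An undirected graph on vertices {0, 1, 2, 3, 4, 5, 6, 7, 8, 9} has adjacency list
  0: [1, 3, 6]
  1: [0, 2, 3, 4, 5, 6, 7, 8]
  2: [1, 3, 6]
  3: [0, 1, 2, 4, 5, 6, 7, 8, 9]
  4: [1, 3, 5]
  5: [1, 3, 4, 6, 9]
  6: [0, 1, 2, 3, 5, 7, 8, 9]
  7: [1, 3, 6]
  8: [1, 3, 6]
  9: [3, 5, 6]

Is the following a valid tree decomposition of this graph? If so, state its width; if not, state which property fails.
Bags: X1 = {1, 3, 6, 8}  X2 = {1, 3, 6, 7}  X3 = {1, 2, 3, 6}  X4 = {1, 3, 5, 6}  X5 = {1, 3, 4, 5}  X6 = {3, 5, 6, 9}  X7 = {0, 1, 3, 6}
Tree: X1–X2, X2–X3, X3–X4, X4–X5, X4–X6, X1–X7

Vertex coverage: the bags together contain {0, 1, 2, 3, 4, 5, 6, 7, 8, 9}, the full vertex set. Edge coverage: each edge of G has both endpoints in at least one bag. Running intersection: for every vertex, the bags containing it form a connected subtree. All three properties hold, so this is a valid tree decomposition of width max|bag| − 1 = 3, and hence tw(G) ≤ 3.

Yes; width 3.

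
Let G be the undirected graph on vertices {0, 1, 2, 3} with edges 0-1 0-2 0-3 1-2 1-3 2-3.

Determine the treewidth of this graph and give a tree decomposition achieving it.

Treewidth 3.
One such decomposition:
Bags: B1 = {0, 1, 2, 3}
Tree: (single bag)

With just one bag of size 4, the width is 4 − 1 = 3, so tw(G) ≤ 3. On the other hand G contains the 4-clique {0, 1, 2, 3}. A clique must lie in a single bag of any decomposition, so no decomposition can have width below 3. Combining the bounds, tw(G) = 3.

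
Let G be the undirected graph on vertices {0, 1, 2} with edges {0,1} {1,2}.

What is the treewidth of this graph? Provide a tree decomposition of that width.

Each bag holds 2 vertices, so the decomposition has width 1, which upper-bounds the treewidth. G has an edge, so its treewidth is at least 1. The upper and lower bounds meet at 1, so that is the treewidth.

Treewidth 1.
Bags: B1 = {0, 1}  B2 = {1, 2}
Tree: B1–B2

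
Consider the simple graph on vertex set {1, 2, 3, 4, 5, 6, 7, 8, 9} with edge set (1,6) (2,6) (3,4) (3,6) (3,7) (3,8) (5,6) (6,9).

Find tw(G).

A width-1 tree decomposition is:
Bags: B1 = {3, 6}  B2 = {5, 6}  B3 = {6, 9}  B4 = {2, 6}  B5 = {3, 8}  B6 = {1, 6}  B7 = {3, 7}  B8 = {3, 4}
Tree: B1–B2, B2–B3, B1–B4, B1–B5, B2–B6, B5–B7, B5–B8
The largest bag has 2 vertices, giving width 1; this decomposition certifies tw(G) ≤ 1. Any graph with an edge has treewidth ≥ 1, and G has the edge 3–6. Hence tw(G) = 1 exactly.

1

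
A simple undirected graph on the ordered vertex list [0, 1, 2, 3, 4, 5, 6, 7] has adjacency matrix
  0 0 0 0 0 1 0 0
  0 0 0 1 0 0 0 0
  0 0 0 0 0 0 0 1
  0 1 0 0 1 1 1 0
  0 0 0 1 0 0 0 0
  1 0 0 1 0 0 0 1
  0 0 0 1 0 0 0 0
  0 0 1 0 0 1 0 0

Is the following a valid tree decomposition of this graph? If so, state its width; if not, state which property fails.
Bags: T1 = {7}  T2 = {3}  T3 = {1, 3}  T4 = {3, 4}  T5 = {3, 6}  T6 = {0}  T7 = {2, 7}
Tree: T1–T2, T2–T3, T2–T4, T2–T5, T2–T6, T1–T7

No — vertex 5 appears in no bag.

A tree decomposition must satisfy three properties: every vertex lies in some bag; for every edge, both endpoints lie together in some bag; and for every vertex, the bags containing it form a connected subtree. Here vertex 5 appears in no bag, so the decomposition is invalid.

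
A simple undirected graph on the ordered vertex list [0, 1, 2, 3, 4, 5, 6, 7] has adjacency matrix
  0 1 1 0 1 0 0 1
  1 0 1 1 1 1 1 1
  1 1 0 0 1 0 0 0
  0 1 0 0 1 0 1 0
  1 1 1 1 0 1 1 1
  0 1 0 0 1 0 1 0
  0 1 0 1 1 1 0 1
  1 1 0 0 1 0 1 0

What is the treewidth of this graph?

A width-3 tree decomposition is:
Bags: B1 = {1, 4, 6, 7}  B2 = {1, 3, 4, 6}  B3 = {1, 4, 5, 6}  B4 = {0, 1, 4, 7}  B5 = {0, 1, 2, 4}
Tree: B1–B2, B2–B3, B1–B4, B4–B5
Each bag holds 4 vertices, so the decomposition has width 3, which upper-bounds the treewidth. Conversely, {0, 1, 2, 4} is a clique of size 4, and the vertices of any clique must share a bag in every tree decomposition; so some bag has ≥ 4 vertices and tw(G) ≥ 3. Hence tw(G) = 3 exactly.

3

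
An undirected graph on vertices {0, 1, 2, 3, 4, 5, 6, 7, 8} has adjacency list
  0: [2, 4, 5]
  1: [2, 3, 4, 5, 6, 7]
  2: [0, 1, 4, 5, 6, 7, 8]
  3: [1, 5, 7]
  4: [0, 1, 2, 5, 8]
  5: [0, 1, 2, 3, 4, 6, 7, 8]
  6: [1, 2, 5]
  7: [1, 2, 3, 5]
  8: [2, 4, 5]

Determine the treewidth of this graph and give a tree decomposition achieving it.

Each bag holds 4 vertices, so the decomposition has width 3, which upper-bounds the treewidth. For the lower bound, the 4 vertices {0, 2, 4, 5} are pairwise adjacent, and any tree decomposition puts a clique entirely inside one bag — forcing width ≥ 3. The upper and lower bounds meet at 3, so that is the treewidth.

Treewidth 3.
One such decomposition:
Bags: B1 = {1, 2, 5, 7}  B2 = {1, 2, 4, 5}  B3 = {1, 2, 5, 6}  B4 = {2, 4, 5, 8}  B5 = {0, 2, 4, 5}  B6 = {1, 3, 5, 7}
Tree: B1–B2, B2–B3, B2–B4, B4–B5, B1–B6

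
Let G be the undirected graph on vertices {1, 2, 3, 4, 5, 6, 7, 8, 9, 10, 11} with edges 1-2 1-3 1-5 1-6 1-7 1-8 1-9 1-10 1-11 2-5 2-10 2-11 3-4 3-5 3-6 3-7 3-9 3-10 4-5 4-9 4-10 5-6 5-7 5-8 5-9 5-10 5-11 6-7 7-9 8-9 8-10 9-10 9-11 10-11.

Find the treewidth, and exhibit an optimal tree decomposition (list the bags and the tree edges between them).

The largest bag has 5 vertices, giving width 4; this decomposition certifies tw(G) ≤ 4. On the other hand G contains the 5-clique {1, 5, 8, 9, 10}. A clique must lie in a single bag of any decomposition, so no decomposition can have width below 4. Hence tw(G) = 4 exactly.

Treewidth 4.
One such decomposition:
Bags: B1 = {1, 5, 9, 10, 11}  B2 = {1, 3, 5, 9, 10}  B3 = {1, 5, 8, 9, 10}  B4 = {1, 3, 5, 7, 9}  B5 = {1, 2, 5, 10, 11}  B6 = {3, 4, 5, 9, 10}  B7 = {1, 3, 5, 6, 7}
Tree: B1–B2, B2–B3, B2–B4, B1–B5, B2–B6, B4–B7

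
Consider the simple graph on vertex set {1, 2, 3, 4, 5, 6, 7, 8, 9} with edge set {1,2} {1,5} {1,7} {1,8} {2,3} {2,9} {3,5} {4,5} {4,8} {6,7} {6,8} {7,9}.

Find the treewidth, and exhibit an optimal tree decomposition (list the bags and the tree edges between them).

Treewidth 3.
One such decomposition:
Bags: B1 = {3, 4, 5, 8}  B2 = {1, 3, 5, 8}  B3 = {1, 2, 3, 8}  B4 = {1, 2, 6, 8}  B5 = {1, 2, 6, 7}  B6 = {2, 6, 7, 9}
Tree: B1–B2, B2–B3, B3–B4, B4–B5, B5–B6

Each bag holds 4 vertices, so the decomposition has width 3, which upper-bounds the treewidth. For the lower bound: the 4 vertex sets {3,4,5}, {8}, {1}, {2,6,7,9} are disjoint, each induces a connected subgraph, and every pair is joined by at least one edge of G. Contracting each set to a single vertex therefore yields K_{4} as a minor, and since treewidth is minor-monotone, tw(G) ≥ tw(K_{4}) = 3. The upper and lower bounds meet at 3, so that is the treewidth.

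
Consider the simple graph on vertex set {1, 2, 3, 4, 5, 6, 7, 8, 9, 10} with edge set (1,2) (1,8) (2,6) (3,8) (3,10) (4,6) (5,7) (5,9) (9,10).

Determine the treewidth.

1

A width-1 tree decomposition is:
Bags: B1 = {5, 7}  B2 = {5, 9}  B3 = {9, 10}  B4 = {3, 10}  B5 = {3, 8}  B6 = {1, 8}  B7 = {1, 2}  B8 = {2, 6}  B9 = {4, 6}
Tree: B1–B2, B2–B3, B3–B4, B4–B5, B5–B6, B6–B7, B7–B8, B8–B9
Every bag has size at most 2, so the width is 2 − 1 = 1 and tw(G) ≤ 1. Any graph with an edge has treewidth ≥ 1, and G has the edge 7–5. Hence tw(G) = 1 exactly.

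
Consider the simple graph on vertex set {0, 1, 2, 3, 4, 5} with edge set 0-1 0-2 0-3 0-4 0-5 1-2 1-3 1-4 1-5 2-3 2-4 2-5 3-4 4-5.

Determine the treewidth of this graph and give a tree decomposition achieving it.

Each bag holds 5 vertices, so the decomposition has width 4, which upper-bounds the treewidth. On the other hand G contains the 5-clique {0, 1, 2, 3, 4}. A clique must lie in a single bag of any decomposition, so no decomposition can have width below 4. The upper and lower bounds meet at 4, so that is the treewidth.

Treewidth 4.
One optimal decomposition is:
Bags: B1 = {0, 1, 2, 3, 4}  B2 = {0, 1, 2, 4, 5}
Tree: B1–B2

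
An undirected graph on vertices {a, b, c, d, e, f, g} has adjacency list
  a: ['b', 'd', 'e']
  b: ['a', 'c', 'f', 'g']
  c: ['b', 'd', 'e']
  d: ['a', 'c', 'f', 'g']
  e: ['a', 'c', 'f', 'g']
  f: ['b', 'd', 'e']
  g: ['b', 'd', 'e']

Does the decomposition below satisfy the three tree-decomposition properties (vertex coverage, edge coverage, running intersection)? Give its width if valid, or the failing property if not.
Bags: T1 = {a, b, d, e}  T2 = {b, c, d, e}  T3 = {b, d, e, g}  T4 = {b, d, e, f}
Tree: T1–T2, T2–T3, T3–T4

Vertex coverage: the bags together contain {a, b, c, d, e, f, g}, the full vertex set. Edge coverage: each edge of G has both endpoints in at least one bag. Running intersection: for every vertex, the bags containing it form a connected subtree. All three properties hold, so this is a valid tree decomposition of width max|bag| − 1 = 3, and hence tw(G) ≤ 3.

Yes; width 3.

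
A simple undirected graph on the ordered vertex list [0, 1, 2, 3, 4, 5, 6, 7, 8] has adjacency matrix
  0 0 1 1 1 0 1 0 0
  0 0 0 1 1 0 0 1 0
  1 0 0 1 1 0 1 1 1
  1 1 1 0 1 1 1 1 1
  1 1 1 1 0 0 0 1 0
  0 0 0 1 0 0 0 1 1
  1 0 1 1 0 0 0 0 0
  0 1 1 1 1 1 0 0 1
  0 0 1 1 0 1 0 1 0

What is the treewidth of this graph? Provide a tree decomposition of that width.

Treewidth 3.
One optimal decomposition is:
Bags: B1 = {2, 3, 4, 7}  B2 = {0, 2, 3, 4}  B3 = {1, 3, 4, 7}  B4 = {0, 2, 3, 6}  B5 = {2, 3, 7, 8}  B6 = {3, 5, 7, 8}
Tree: B1–B2, B1–B3, B2–B4, B1–B5, B5–B6

Every bag has size at most 4, so the width is 4 − 1 = 3 and tw(G) ≤ 3. On the other hand G contains the 4-clique {1, 3, 4, 7}. A clique must lie in a single bag of any decomposition, so no decomposition can have width below 3. Combining the bounds, tw(G) = 3.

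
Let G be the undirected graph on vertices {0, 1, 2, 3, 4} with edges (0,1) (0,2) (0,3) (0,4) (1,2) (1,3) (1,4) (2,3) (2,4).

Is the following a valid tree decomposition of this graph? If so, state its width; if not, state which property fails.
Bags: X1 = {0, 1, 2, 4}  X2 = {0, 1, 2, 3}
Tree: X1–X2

Vertex coverage: the bags together contain {0, 1, 2, 3, 4}, the full vertex set. Edge coverage: each edge of G has both endpoints in at least one bag. Running intersection: for every vertex, the bags containing it form a connected subtree. All three properties hold, so this is a valid tree decomposition of width max|bag| − 1 = 3, and hence tw(G) ≤ 3.

Yes; width 3.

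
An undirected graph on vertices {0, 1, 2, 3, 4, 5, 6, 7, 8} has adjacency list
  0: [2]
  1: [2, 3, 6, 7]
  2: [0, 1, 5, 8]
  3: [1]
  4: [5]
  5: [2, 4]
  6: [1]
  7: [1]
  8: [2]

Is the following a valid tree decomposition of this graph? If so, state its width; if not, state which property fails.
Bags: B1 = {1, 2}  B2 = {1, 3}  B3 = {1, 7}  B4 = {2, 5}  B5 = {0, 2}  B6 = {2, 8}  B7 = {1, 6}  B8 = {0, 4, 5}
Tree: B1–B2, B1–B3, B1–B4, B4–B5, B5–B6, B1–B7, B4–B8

No — bags containing vertex 0 are not connected in the tree.

A tree decomposition must satisfy three properties: every vertex lies in some bag; for every edge, both endpoints lie together in some bag; and for every vertex, the bags containing it form a connected subtree. Here bags containing vertex 0 are not connected in the tree, so the decomposition is invalid.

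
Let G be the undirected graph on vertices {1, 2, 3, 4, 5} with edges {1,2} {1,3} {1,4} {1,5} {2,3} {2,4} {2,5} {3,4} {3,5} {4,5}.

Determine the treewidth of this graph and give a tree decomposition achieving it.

Treewidth 4.
One optimal decomposition is:
Bags: B1 = {1, 2, 3, 4, 5}
Tree: (single bag)

A single bag containing all 5 vertices is trivially a valid decomposition of width 4. For the lower bound, the 5 vertices {1, 2, 3, 4, 5} are pairwise adjacent, and any tree decomposition puts a clique entirely inside one bag — forcing width ≥ 4. Combining the bounds, tw(G) = 4.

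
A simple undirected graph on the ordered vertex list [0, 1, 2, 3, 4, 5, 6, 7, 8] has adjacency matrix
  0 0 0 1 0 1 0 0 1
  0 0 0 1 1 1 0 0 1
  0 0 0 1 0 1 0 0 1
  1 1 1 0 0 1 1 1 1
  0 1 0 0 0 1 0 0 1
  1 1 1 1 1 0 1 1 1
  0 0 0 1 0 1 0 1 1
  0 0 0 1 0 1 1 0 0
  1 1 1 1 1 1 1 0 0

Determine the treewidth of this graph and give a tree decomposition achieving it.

Every bag has size at most 4, so the width is 4 − 1 = 3 and tw(G) ≤ 3. On the other hand G contains the 4-clique {0, 3, 5, 8}. A clique must lie in a single bag of any decomposition, so no decomposition can have width below 3. The upper and lower bounds meet at 3, so that is the treewidth.

Treewidth 3.
One such decomposition:
Bags: B1 = {1, 3, 5, 8}  B2 = {2, 3, 5, 8}  B3 = {3, 5, 6, 8}  B4 = {1, 4, 5, 8}  B5 = {3, 5, 6, 7}  B6 = {0, 3, 5, 8}
Tree: B1–B2, B1–B3, B1–B4, B3–B5, B1–B6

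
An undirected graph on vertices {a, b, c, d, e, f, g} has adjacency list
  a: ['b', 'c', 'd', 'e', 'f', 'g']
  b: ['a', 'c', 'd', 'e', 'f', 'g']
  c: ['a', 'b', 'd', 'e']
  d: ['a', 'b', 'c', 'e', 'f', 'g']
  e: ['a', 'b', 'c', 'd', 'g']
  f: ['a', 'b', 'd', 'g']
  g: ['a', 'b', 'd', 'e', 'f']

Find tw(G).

4

A width-4 tree decomposition is:
Bags: B1 = {a, b, d, e, g}  B2 = {a, b, c, d, e}  B3 = {a, b, d, f, g}
Tree: B1–B2, B1–B3
The largest bag has 5 vertices, giving width 4; this decomposition certifies tw(G) ≤ 4. For the lower bound, the 5 vertices {a, b, d, e, g} are pairwise adjacent, and any tree decomposition puts a clique entirely inside one bag — forcing width ≥ 4. Combining the bounds, tw(G) = 4.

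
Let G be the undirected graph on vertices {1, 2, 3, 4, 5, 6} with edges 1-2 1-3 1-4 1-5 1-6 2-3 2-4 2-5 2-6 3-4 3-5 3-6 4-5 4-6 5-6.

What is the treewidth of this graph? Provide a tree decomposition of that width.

A single bag containing all 6 vertices is trivially a valid decomposition of width 5. Conversely, {1, 2, 3, 4, 5, 6} is a clique of size 6, and the vertices of any clique must share a bag in every tree decomposition; so some bag has ≥ 6 vertices and tw(G) ≥ 5. Combining the bounds, tw(G) = 5.

Treewidth 5.
One such decomposition:
Bags: B1 = {1, 2, 3, 4, 5, 6}
Tree: (single bag)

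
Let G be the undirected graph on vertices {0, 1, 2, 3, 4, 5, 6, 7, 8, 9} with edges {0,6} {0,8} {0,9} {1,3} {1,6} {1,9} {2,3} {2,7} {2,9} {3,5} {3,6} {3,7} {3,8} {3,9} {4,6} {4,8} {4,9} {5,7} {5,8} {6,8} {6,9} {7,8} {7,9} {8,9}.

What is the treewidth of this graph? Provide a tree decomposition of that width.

Treewidth 3.
Bags: B1 = {4, 6, 8, 9}  B2 = {3, 6, 8, 9}  B3 = {3, 7, 8, 9}  B4 = {3, 5, 7, 8}  B5 = {2, 3, 7, 9}  B6 = {1, 3, 6, 9}  B7 = {0, 6, 8, 9}
Tree: B1–B2, B2–B3, B3–B4, B3–B5, B2–B6, B1–B7

Each bag holds 4 vertices, so the decomposition has width 3, which upper-bounds the treewidth. For the lower bound, the 4 vertices {0, 6, 8, 9} are pairwise adjacent, and any tree decomposition puts a clique entirely inside one bag — forcing width ≥ 3. Therefore the treewidth is 3.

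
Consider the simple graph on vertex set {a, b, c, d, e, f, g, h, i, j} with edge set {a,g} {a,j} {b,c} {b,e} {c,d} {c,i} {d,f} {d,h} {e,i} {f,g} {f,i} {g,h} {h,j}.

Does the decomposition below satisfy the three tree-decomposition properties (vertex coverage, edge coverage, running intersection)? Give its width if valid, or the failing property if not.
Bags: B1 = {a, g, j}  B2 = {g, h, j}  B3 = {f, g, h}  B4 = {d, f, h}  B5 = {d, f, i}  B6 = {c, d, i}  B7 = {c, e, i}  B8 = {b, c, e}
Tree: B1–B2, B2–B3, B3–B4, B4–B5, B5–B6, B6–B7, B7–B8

Checking the three conditions: (i) the bags cover all of {a, b, c, d, e, f, g, h, i, j}; (ii) for each edge, some bag contains both endpoints; (iii) the bags containing any fixed vertex form a subtree. All hold, so the decomposition is valid with width 3 − 1 = 2.

Yes; width 2.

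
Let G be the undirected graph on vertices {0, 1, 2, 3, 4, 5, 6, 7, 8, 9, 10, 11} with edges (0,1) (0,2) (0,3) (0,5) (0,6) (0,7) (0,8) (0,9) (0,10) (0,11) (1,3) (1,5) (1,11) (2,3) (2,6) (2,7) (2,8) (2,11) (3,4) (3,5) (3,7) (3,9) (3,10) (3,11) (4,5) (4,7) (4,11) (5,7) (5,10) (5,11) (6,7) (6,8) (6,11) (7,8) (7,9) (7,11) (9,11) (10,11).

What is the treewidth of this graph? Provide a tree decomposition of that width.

Treewidth 4.
Bags: B1 = {0, 3, 5, 7, 11}  B2 = {0, 3, 7, 9, 11}  B3 = {3, 4, 5, 7, 11}  B4 = {0, 2, 3, 7, 11}  B5 = {0, 1, 3, 5, 11}  B6 = {0, 2, 6, 7, 11}  B7 = {0, 3, 5, 10, 11}  B8 = {0, 2, 6, 7, 8}
Tree: B1–B2, B1–B3, B2–B4, B1–B5, B4–B6, B1–B7, B6–B8

The largest bag has 5 vertices, giving width 4; this decomposition certifies tw(G) ≤ 4. On the other hand G contains the 5-clique {0, 2, 6, 7, 8}. A clique must lie in a single bag of any decomposition, so no decomposition can have width below 4. Therefore the treewidth is 4.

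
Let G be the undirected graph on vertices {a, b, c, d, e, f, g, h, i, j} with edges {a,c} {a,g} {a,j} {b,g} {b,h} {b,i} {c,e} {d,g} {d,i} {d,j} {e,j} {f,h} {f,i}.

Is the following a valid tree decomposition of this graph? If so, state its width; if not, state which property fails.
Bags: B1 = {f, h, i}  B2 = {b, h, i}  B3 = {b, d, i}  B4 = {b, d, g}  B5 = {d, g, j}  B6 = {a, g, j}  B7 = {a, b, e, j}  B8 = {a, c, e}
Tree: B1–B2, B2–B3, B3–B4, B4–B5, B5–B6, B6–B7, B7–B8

No — bags containing vertex b are not connected in the tree.

A tree decomposition must satisfy three properties: every vertex lies in some bag; for every edge, both endpoints lie together in some bag; and for every vertex, the bags containing it form a connected subtree. Here bags containing vertex b are not connected in the tree, so the decomposition is invalid.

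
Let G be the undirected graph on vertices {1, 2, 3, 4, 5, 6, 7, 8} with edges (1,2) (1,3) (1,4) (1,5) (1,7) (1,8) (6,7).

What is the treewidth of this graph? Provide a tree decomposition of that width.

Treewidth 1.
Bags: B1 = {1, 2}  B2 = {1, 3}  B3 = {1, 4}  B4 = {1, 7}  B5 = {1, 5}  B6 = {6, 7}  B7 = {1, 8}
Tree: B1–B2, B1–B3, B2–B4, B1–B5, B4–B6, B3–B7

Each bag holds 2 vertices, so the decomposition has width 1, which upper-bounds the treewidth. Any graph with an edge has treewidth ≥ 1, and G has the edge 2–1. Therefore the treewidth is 1.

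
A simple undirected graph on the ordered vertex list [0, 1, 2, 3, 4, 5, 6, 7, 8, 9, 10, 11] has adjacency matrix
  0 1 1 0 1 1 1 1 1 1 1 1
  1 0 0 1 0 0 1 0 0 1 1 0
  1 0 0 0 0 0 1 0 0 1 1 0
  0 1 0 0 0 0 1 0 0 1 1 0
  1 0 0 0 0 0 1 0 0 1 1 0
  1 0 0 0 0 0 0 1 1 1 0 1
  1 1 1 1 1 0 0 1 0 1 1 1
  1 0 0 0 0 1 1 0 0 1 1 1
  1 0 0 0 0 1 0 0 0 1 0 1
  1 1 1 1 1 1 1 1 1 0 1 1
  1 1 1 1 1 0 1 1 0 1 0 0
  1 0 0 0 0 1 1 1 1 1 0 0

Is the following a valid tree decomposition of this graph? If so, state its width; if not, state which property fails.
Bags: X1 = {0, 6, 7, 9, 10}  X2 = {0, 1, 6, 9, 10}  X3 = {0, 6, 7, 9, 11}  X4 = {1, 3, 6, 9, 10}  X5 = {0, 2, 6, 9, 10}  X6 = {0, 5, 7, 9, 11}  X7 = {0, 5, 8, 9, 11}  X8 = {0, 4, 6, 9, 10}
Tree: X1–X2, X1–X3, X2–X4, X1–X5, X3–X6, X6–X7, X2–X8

Vertex coverage: the bags together contain {0, 1, 2, 3, 4, 5, 6, 7, 8, 9, 10, 11}, the full vertex set. Edge coverage: each edge of G has both endpoints in at least one bag. Running intersection: for every vertex, the bags containing it form a connected subtree. All three properties hold, so this is a valid tree decomposition of width max|bag| − 1 = 4, and hence tw(G) ≤ 4.

Yes; width 4.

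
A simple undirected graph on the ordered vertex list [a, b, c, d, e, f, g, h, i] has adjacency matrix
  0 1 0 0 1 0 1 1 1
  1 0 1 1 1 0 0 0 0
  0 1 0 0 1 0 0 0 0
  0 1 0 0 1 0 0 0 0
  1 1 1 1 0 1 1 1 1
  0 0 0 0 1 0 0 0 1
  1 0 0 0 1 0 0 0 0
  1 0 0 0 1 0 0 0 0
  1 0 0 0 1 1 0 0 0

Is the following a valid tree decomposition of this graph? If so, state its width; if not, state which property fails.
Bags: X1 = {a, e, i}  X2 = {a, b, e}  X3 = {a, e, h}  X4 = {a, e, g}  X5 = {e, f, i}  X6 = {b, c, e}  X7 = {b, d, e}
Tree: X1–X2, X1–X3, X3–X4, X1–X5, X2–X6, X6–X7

Vertex coverage: the bags together contain {a, b, c, d, e, f, g, h, i}, the full vertex set. Edge coverage: each edge of G has both endpoints in at least one bag. Running intersection: for every vertex, the bags containing it form a connected subtree. All three properties hold, so this is a valid tree decomposition of width max|bag| − 1 = 2, and hence tw(G) ≤ 2.

Yes; width 2.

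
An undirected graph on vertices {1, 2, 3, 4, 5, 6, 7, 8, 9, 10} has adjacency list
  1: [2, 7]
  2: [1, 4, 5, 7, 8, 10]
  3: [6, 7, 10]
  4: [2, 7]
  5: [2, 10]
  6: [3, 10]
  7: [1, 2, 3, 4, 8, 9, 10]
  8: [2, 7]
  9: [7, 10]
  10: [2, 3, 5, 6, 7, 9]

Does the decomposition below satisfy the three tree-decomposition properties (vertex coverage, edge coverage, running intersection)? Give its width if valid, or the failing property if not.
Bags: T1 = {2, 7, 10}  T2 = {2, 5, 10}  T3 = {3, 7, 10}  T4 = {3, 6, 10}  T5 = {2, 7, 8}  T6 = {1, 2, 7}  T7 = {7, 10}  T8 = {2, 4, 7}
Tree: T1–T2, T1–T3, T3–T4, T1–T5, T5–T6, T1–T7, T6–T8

A tree decomposition must satisfy three properties: every vertex lies in some bag; for every edge, both endpoints lie together in some bag; and for every vertex, the bags containing it form a connected subtree. Here vertex 9 appears in no bag, so the decomposition is invalid.

No — vertex 9 appears in no bag.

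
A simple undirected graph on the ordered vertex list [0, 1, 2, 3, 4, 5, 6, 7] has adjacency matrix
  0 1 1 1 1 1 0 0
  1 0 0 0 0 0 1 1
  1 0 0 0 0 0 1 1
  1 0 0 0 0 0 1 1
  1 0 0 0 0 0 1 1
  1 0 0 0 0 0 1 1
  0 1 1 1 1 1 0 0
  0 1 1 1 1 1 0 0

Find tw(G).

3

A width-3 tree decomposition is:
Bags: B1 = {0, 5, 6, 7}  B2 = {0, 4, 6, 7}  B3 = {0, 1, 6, 7}  B4 = {0, 3, 6, 7}  B5 = {0, 2, 6, 7}
Tree: B1–B2, B2–B3, B3–B4, B4–B5
The largest bag has 4 vertices, giving width 3; this decomposition certifies tw(G) ≤ 3. For the lower bound: the 4 vertex sets {5,6}, {0,4}, {7}, {1} are disjoint, each induces a connected subgraph, and every pair is joined by at least one edge of G. Contracting each set to a single vertex therefore yields K_{4} as a minor, and since treewidth is minor-monotone, tw(G) ≥ tw(K_{4}) = 3. Therefore the treewidth is 3.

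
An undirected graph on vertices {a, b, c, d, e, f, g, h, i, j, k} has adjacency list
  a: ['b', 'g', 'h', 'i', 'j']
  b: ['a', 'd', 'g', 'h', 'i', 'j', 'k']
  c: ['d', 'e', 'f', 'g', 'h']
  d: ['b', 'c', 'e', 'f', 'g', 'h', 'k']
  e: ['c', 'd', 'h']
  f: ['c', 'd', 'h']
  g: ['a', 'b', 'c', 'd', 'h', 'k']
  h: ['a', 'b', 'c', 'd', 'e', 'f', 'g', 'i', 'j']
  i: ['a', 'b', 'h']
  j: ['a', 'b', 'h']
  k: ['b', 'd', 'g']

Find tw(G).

A width-3 tree decomposition is:
Bags: B1 = {b, d, g, h}  B2 = {a, b, g, h}  B3 = {c, d, g, h}  B4 = {a, b, h, j}  B5 = {c, d, f, h}  B6 = {a, b, h, i}  B7 = {c, d, e, h}  B8 = {b, d, g, k}
Tree: B1–B2, B1–B3, B2–B4, B3–B5, B2–B6, B3–B7, B1–B8
Each bag holds 4 vertices, so the decomposition has width 3, which upper-bounds the treewidth. For the lower bound, the 4 vertices {c, d, g, h} are pairwise adjacent, and any tree decomposition puts a clique entirely inside one bag — forcing width ≥ 3. Therefore the treewidth is 3.

3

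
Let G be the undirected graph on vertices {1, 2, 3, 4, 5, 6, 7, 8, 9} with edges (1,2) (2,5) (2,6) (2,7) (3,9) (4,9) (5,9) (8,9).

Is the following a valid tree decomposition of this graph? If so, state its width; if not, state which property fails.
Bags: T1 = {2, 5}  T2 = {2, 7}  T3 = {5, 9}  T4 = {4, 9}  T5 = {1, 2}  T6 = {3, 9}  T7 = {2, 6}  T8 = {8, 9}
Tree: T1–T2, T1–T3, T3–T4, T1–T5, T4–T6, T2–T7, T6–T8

Yes; width 1.

Every vertex of G appears in some bag (union = {1, 2, 3, 4, 5, 6, 7, 8, 9}); every edge is covered by a bag; and for each vertex v the set of bags containing v is connected in the bag tree. The decomposition is therefore valid. The largest bag has 2 vertices, so the width is 1.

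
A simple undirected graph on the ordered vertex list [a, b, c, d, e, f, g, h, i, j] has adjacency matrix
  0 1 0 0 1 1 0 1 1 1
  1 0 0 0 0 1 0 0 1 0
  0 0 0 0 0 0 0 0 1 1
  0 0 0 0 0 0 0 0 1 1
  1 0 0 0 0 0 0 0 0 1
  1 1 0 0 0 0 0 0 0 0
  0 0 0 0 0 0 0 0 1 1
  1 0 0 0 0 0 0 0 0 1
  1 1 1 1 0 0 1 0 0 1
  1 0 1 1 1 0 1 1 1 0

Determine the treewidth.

A width-2 tree decomposition is:
Bags: B1 = {d, i, j}  B2 = {a, i, j}  B3 = {a, b, i}  B4 = {a, h, j}  B5 = {g, i, j}  B6 = {a, e, j}  B7 = {a, b, f}  B8 = {c, i, j}
Tree: B1–B2, B2–B3, B2–B4, B1–B5, B2–B6, B3–B7, B2–B8
The largest bag has 3 vertices, giving width 2; this decomposition certifies tw(G) ≤ 2. On the other hand G contains the 3-clique {a, e, j}. A clique must lie in a single bag of any decomposition, so no decomposition can have width below 2. Hence tw(G) = 2 exactly.

2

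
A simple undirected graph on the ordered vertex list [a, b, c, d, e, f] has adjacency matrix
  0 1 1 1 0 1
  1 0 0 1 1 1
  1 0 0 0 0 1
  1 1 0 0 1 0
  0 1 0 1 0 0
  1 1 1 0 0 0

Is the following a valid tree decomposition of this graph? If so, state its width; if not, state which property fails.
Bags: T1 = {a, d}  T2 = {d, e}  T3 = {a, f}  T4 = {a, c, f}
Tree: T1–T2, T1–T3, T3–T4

A tree decomposition must satisfy three properties: every vertex lies in some bag; for every edge, both endpoints lie together in some bag; and for every vertex, the bags containing it form a connected subtree. Here vertex b appears in no bag, so the decomposition is invalid.

No — vertex b appears in no bag.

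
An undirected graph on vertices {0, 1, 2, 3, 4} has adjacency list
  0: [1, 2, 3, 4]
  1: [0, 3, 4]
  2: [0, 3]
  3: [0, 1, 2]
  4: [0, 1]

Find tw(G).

2

A width-2 tree decomposition is:
Bags: B1 = {0, 1, 3}  B2 = {0, 1, 4}  B3 = {0, 2, 3}
Tree: B1–B2, B1–B3
The largest bag has 3 vertices, giving width 2; this decomposition certifies tw(G) ≤ 2. On the other hand G contains the 3-clique {0, 1, 3}. A clique must lie in a single bag of any decomposition, so no decomposition can have width below 2. The upper and lower bounds meet at 2, so that is the treewidth.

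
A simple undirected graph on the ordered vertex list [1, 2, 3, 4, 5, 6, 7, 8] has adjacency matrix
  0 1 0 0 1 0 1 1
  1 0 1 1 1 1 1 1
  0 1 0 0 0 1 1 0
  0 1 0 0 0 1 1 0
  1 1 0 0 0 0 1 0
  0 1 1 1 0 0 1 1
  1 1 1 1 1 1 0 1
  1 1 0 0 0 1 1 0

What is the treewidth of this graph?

3

A width-3 tree decomposition is:
Bags: B1 = {1, 2, 7, 8}  B2 = {2, 6, 7, 8}  B3 = {1, 2, 5, 7}  B4 = {2, 3, 6, 7}  B5 = {2, 4, 6, 7}
Tree: B1–B2, B1–B3, B2–B4, B4–B5
Each bag holds 4 vertices, so the decomposition has width 3, which upper-bounds the treewidth. On the other hand G contains the 4-clique {1, 2, 7, 8}. A clique must lie in a single bag of any decomposition, so no decomposition can have width below 3. Combining the bounds, tw(G) = 3.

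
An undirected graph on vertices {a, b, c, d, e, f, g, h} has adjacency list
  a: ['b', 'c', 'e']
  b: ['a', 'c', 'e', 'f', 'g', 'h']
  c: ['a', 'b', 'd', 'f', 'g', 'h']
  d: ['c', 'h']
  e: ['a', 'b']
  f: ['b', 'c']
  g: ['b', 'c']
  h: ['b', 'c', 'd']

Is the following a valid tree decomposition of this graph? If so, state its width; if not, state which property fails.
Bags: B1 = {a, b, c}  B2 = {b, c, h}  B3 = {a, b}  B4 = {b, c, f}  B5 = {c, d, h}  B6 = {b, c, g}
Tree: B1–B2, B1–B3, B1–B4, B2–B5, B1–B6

No — vertex e appears in no bag.

A tree decomposition must satisfy three properties: every vertex lies in some bag; for every edge, both endpoints lie together in some bag; and for every vertex, the bags containing it form a connected subtree. Here vertex e appears in no bag, so the decomposition is invalid.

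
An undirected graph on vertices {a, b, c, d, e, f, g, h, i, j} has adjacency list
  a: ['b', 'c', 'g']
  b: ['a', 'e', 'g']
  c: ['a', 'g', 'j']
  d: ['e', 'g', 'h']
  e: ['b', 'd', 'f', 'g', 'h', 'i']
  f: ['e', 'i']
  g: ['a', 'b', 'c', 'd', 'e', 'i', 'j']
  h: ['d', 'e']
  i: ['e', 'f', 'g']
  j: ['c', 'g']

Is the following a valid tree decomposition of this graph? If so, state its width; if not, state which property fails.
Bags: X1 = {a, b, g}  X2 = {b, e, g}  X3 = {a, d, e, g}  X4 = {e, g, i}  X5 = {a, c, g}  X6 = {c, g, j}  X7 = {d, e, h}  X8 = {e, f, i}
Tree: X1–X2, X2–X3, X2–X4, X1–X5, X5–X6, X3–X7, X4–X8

No — bags containing vertex a are not connected in the tree.

A tree decomposition must satisfy three properties: every vertex lies in some bag; for every edge, both endpoints lie together in some bag; and for every vertex, the bags containing it form a connected subtree. Here bags containing vertex a are not connected in the tree, so the decomposition is invalid.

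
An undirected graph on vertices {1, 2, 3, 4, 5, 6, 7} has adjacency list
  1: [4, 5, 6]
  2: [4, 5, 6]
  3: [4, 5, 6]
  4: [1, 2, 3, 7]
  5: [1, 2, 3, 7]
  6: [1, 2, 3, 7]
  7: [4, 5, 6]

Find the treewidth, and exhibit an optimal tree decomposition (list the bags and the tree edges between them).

Each bag holds 4 vertices, so the decomposition has width 3, which upper-bounds the treewidth. For the lower bound: the 4 vertex sets {3,4}, {2,6}, {5}, {1} are disjoint, each induces a connected subgraph, and every pair is joined by at least one edge of G. Contracting each set to a single vertex therefore yields K_{4} as a minor, and since treewidth is minor-monotone, tw(G) ≥ tw(K_{4}) = 3. The upper and lower bounds meet at 3, so that is the treewidth.

Treewidth 3.
Bags: B1 = {3, 4, 5, 6}  B2 = {2, 4, 5, 6}  B3 = {1, 4, 5, 6}  B4 = {4, 5, 6, 7}
Tree: B1–B2, B2–B3, B3–B4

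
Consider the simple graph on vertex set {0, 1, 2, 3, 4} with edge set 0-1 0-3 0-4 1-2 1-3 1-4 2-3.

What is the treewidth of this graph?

A width-2 tree decomposition is:
Bags: B1 = {1, 2, 3}  B2 = {0, 1, 3}  B3 = {0, 1, 4}
Tree: B1–B2, B2–B3
The largest bag has 3 vertices, giving width 2; this decomposition certifies tw(G) ≤ 2. Conversely, {0, 1, 3} is a clique of size 3, and the vertices of any clique must share a bag in every tree decomposition; so some bag has ≥ 3 vertices and tw(G) ≥ 2. Hence tw(G) = 2 exactly.

2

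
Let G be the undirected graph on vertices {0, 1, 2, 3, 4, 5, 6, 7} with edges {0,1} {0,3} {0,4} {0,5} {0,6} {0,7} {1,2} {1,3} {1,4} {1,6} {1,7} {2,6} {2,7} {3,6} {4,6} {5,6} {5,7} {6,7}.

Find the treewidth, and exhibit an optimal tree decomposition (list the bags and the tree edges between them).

Treewidth 3.
One such decomposition:
Bags: B1 = {1, 2, 6, 7}  B2 = {0, 1, 6, 7}  B3 = {0, 5, 6, 7}  B4 = {0, 1, 3, 6}  B5 = {0, 1, 4, 6}
Tree: B1–B2, B2–B3, B2–B4, B2–B5

The largest bag has 4 vertices, giving width 3; this decomposition certifies tw(G) ≤ 3. For the lower bound, the 4 vertices {0, 1, 3, 6} are pairwise adjacent, and any tree decomposition puts a clique entirely inside one bag — forcing width ≥ 3. The upper and lower bounds meet at 3, so that is the treewidth.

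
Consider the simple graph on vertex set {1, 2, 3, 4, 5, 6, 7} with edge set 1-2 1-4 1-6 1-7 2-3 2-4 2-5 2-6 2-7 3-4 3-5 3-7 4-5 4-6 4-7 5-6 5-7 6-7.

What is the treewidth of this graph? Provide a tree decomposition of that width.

Treewidth 4.
Bags: B1 = {1, 2, 4, 6, 7}  B2 = {2, 4, 5, 6, 7}  B3 = {2, 3, 4, 5, 7}
Tree: B1–B2, B2–B3

Every bag has size at most 5, so the width is 5 − 1 = 4 and tw(G) ≤ 4. On the other hand G contains the 5-clique {1, 2, 4, 6, 7}. A clique must lie in a single bag of any decomposition, so no decomposition can have width below 4. The upper and lower bounds meet at 4, so that is the treewidth.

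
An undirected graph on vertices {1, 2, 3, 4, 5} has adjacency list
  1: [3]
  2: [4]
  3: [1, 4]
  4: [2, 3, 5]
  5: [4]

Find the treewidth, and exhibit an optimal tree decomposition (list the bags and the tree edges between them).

Treewidth 1.
Bags: B1 = {3, 4}  B2 = {2, 4}  B3 = {4, 5}  B4 = {1, 3}
Tree: B1–B2, B2–B3, B1–B4

Each bag holds 2 vertices, so the decomposition has width 1, which upper-bounds the treewidth. Any graph with an edge has treewidth ≥ 1, and G has the edge 4–3. The upper and lower bounds meet at 1, so that is the treewidth.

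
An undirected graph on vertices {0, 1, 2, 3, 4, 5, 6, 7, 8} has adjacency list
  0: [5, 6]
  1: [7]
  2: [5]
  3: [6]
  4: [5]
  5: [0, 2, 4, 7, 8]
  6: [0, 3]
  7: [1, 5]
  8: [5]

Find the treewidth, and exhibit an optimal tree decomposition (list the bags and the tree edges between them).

Treewidth 1.
One optimal decomposition is:
Bags: B1 = {2, 5}  B2 = {0, 5}  B3 = {0, 6}  B4 = {5, 8}  B5 = {5, 7}  B6 = {4, 5}  B7 = {3, 6}  B8 = {1, 7}
Tree: B1–B2, B2–B3, B2–B4, B4–B5, B1–B6, B3–B7, B5–B8

Each bag holds 2 vertices, so the decomposition has width 1, which upper-bounds the treewidth. Any graph with an edge has treewidth ≥ 1, and G has the edge 5–2. Combining the bounds, tw(G) = 1.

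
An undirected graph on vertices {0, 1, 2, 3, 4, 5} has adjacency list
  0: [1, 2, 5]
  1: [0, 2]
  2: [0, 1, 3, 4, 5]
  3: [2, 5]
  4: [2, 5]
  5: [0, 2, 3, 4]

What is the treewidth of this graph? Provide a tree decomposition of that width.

Treewidth 2.
One optimal decomposition is:
Bags: B1 = {2, 4, 5}  B2 = {0, 2, 5}  B3 = {0, 1, 2}  B4 = {2, 3, 5}
Tree: B1–B2, B2–B3, B2–B4

Every bag has size at most 3, so the width is 3 − 1 = 2 and tw(G) ≤ 2. Conversely, {0, 1, 2} is a clique of size 3, and the vertices of any clique must share a bag in every tree decomposition; so some bag has ≥ 3 vertices and tw(G) ≥ 2. Combining the bounds, tw(G) = 2.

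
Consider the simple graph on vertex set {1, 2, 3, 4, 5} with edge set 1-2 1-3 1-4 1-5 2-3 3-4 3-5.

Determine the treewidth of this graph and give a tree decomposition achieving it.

Treewidth 2.
One optimal decomposition is:
Bags: B1 = {1, 3, 4}  B2 = {1, 2, 3}  B3 = {1, 3, 5}
Tree: B1–B2, B1–B3

The largest bag has 3 vertices, giving width 2; this decomposition certifies tw(G) ≤ 2. Conversely, {1, 2, 3} is a clique of size 3, and the vertices of any clique must share a bag in every tree decomposition; so some bag has ≥ 3 vertices and tw(G) ≥ 2. Combining the bounds, tw(G) = 2.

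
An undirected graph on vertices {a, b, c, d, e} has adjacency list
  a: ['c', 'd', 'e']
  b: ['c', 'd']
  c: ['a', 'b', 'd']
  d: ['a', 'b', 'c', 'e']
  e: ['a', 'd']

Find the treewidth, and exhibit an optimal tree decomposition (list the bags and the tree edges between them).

The largest bag has 3 vertices, giving width 2; this decomposition certifies tw(G) ≤ 2. On the other hand G contains the 3-clique {a, d, e}. A clique must lie in a single bag of any decomposition, so no decomposition can have width below 2. Combining the bounds, tw(G) = 2.

Treewidth 2.
One optimal decomposition is:
Bags: B1 = {a, d, e}  B2 = {a, c, d}  B3 = {b, c, d}
Tree: B1–B2, B2–B3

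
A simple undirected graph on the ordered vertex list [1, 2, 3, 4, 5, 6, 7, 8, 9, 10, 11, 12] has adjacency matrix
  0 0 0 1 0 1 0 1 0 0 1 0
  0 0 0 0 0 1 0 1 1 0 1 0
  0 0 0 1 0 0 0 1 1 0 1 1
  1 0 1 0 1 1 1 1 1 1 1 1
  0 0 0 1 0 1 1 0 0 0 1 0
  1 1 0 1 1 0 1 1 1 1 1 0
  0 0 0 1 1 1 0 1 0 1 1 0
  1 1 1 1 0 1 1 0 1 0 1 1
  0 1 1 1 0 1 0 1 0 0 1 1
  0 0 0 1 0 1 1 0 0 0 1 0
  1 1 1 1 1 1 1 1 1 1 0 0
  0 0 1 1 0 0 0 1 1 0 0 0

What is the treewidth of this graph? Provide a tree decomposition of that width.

Treewidth 4.
Bags: B1 = {2, 6, 8, 9, 11}  B2 = {4, 6, 8, 9, 11}  B3 = {4, 6, 7, 8, 11}  B4 = {3, 4, 8, 9, 11}  B5 = {4, 5, 6, 7, 11}  B6 = {1, 4, 6, 8, 11}  B7 = {3, 4, 8, 9, 12}  B8 = {4, 6, 7, 10, 11}
Tree: B1–B2, B2–B3, B2–B4, B3–B5, B3–B6, B4–B7, B5–B8

Each bag holds 5 vertices, so the decomposition has width 4, which upper-bounds the treewidth. Conversely, {2, 6, 8, 9, 11} is a clique of size 5, and the vertices of any clique must share a bag in every tree decomposition; so some bag has ≥ 5 vertices and tw(G) ≥ 4. The upper and lower bounds meet at 4, so that is the treewidth.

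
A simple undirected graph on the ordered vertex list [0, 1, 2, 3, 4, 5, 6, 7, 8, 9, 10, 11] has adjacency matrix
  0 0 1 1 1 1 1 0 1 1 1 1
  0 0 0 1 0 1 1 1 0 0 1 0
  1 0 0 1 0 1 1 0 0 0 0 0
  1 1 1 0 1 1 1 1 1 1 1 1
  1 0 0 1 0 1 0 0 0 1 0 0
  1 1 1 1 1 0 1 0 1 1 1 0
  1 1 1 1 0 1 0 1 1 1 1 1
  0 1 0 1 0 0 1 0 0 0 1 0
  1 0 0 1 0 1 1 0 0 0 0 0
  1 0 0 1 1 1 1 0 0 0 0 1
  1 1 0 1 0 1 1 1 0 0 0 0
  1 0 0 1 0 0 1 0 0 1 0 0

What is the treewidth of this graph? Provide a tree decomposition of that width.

Treewidth 4.
Bags: B1 = {0, 3, 5, 6, 10}  B2 = {0, 3, 5, 6, 9}  B3 = {0, 3, 4, 5, 9}  B4 = {0, 3, 5, 6, 8}  B5 = {1, 3, 5, 6, 10}  B6 = {1, 3, 6, 7, 10}  B7 = {0, 2, 3, 5, 6}  B8 = {0, 3, 6, 9, 11}
Tree: B1–B2, B2–B3, B2–B4, B1–B5, B5–B6, B4–B7, B2–B8

Each bag holds 5 vertices, so the decomposition has width 4, which upper-bounds the treewidth. On the other hand G contains the 5-clique {0, 3, 4, 5, 9}. A clique must lie in a single bag of any decomposition, so no decomposition can have width below 4. Combining the bounds, tw(G) = 4.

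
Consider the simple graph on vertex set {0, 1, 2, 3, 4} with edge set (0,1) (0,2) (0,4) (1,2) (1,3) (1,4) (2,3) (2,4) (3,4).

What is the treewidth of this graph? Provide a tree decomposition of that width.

The largest bag has 4 vertices, giving width 3; this decomposition certifies tw(G) ≤ 3. On the other hand G contains the 4-clique {0, 1, 2, 4}. A clique must lie in a single bag of any decomposition, so no decomposition can have width below 3. The upper and lower bounds meet at 3, so that is the treewidth.

Treewidth 3.
One optimal decomposition is:
Bags: B1 = {0, 1, 2, 4}  B2 = {1, 2, 3, 4}
Tree: B1–B2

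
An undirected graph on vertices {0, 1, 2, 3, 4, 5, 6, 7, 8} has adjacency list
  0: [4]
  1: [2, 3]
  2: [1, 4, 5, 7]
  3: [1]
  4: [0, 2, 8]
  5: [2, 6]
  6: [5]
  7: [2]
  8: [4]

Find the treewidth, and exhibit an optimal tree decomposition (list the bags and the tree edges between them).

Treewidth 1.
One optimal decomposition is:
Bags: B1 = {5, 6}  B2 = {2, 5}  B3 = {2, 4}  B4 = {1, 2}  B5 = {2, 7}  B6 = {4, 8}  B7 = {1, 3}  B8 = {0, 4}
Tree: B1–B2, B2–B3, B2–B4, B2–B5, B3–B6, B4–B7, B6–B8

Every bag has size at most 2, so the width is 2 − 1 = 1 and tw(G) ≤ 1. Since G has at least one edge (e.g. 6–5), it is not an edgeless graph, so tw(G) ≥ 1. Combining the bounds, tw(G) = 1.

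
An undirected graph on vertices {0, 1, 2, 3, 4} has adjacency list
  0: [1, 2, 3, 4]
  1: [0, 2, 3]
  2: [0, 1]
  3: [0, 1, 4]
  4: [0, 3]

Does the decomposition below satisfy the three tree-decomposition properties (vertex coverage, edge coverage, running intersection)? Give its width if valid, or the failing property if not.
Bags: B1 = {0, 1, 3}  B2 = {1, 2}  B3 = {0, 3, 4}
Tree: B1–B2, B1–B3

A tree decomposition must satisfy three properties: every vertex lies in some bag; for every edge, both endpoints lie together in some bag; and for every vertex, the bags containing it form a connected subtree. Here edge (0,2) lies in no bag, so the decomposition is invalid.

No — edge (0,2) lies in no bag.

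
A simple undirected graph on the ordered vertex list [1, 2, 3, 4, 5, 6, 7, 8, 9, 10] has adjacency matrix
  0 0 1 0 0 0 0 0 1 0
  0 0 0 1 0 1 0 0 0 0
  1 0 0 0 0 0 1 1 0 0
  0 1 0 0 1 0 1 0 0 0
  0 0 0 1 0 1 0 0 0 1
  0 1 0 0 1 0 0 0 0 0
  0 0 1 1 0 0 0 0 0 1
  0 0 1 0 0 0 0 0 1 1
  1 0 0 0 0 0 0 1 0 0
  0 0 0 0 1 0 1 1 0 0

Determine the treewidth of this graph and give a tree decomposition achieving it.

Treewidth 2.
Bags: B1 = {2, 4, 6}  B2 = {4, 5, 6}  B3 = {4, 5, 7}  B4 = {5, 7, 10}  B5 = {3, 7, 10}  B6 = {3, 8, 10}  B7 = {1, 3, 8}  B8 = {1, 8, 9}
Tree: B1–B2, B2–B3, B3–B4, B4–B5, B5–B6, B6–B7, B7–B8

Each bag holds 3 vertices, so the decomposition has width 2, which upper-bounds the treewidth. For the lower bound, G contains the cycle 2–6–5–4–2, so G is not a forest; only forests have treewidth ≤ 1, hence tw(G) ≥ 2. The upper and lower bounds meet at 2, so that is the treewidth.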